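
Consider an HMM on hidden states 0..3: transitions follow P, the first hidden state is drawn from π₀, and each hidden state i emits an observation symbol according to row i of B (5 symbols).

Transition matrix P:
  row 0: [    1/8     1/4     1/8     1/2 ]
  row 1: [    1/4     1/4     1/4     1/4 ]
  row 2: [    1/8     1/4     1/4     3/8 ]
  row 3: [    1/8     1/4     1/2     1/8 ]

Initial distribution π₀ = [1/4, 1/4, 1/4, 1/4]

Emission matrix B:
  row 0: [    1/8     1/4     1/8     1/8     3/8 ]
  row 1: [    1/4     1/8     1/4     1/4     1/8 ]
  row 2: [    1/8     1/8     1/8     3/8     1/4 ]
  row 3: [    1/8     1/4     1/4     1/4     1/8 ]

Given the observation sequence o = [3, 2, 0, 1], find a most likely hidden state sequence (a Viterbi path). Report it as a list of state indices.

t=0: δ = [3.125e-02, 6.250e-02, 9.375e-02, 6.250e-02]  (obs o_0=3)
t=1: δ = [1.953e-03, 5.859e-03, 3.906e-03, 8.789e-03]  ψ = [1, 2, 3, 2]  (obs o_1=2)
t=2: δ = [1.831e-04, 5.493e-04, 5.493e-04, 1.831e-04]  ψ = [1, 3, 3, 1]  (obs o_2=0)
t=3: δ = [3.433e-05, 1.717e-05, 1.717e-05, 5.150e-05]  ψ = [1, 1, 1, 2]  (obs o_3=1)
backtrack: best end state = 3; path = [2, 3, 2, 3]

path = [2, 3, 2, 3]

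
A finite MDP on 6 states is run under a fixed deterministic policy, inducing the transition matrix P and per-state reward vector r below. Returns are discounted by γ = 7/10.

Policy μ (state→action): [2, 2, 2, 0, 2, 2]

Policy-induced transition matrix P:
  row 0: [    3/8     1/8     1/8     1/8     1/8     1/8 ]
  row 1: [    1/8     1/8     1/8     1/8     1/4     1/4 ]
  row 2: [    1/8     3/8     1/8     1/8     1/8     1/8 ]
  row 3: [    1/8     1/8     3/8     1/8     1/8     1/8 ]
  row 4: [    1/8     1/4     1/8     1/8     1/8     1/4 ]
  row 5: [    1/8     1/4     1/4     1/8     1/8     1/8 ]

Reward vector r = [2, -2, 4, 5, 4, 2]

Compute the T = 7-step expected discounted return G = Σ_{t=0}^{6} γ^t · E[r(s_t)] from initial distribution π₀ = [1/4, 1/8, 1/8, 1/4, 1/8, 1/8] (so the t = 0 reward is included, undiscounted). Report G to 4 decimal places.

t=0: π = [0.2500, 0.1250, 0.1250, 0.2500, 0.1250, 0.1250], E[r] = 2.7500, γ^t·E[r] = 2.750000, running G = 2.750000
t=1: π = [0.1875, 0.1875, 0.2031, 0.1250, 0.1406, 0.1563], E[r] = 2.3125, γ^t·E[r] = 1.618750, running G = 4.368750
t=2: π = [0.1719, 0.2129, 0.1758, 0.1250, 0.1484, 0.1660], E[r] = 2.1719, γ^t·E[r] = 1.064219, running G = 5.432969
t=3: π = [0.1680, 0.2083, 0.1770, 0.1250, 0.1516, 0.1702], E[r] = 2.1992, γ^t·E[r] = 0.754332, running G = 6.187301
t=4: π = [0.1670, 0.2095, 0.1775, 0.1250, 0.1510, 0.1700], E[r] = 2.1942, γ^t·E[r] = 0.526831, running G = 6.714132
t=5: π = [0.1667, 0.2095, 0.1775, 0.1250, 0.1512, 0.1701], E[r] = 2.1943, γ^t·E[r] = 0.368802, running G = 7.082934
t=6: π = [0.1667, 0.2095, 0.1775, 0.1250, 0.1512, 0.1701], E[r] = 2.1943, γ^t·E[r] = 0.258154, running G = 7.341087

G = 7.3411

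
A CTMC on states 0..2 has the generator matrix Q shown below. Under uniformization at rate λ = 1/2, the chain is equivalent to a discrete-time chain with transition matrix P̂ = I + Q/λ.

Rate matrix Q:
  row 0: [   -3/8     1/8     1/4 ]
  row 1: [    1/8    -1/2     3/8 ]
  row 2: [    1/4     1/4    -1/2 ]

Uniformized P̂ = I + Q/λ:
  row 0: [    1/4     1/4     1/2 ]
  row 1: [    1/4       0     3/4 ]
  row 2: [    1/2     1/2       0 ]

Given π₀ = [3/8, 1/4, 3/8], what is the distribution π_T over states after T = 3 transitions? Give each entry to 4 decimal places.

t=0: π = [0.3750, 0.2500, 0.3750]
t=1: π = [0.3438, 0.2813, 0.3750]
t=2: π = [0.3438, 0.2734, 0.3828]
t=3: π = [0.3457, 0.2773, 0.3770]

π = [0.3457, 0.2773, 0.3770]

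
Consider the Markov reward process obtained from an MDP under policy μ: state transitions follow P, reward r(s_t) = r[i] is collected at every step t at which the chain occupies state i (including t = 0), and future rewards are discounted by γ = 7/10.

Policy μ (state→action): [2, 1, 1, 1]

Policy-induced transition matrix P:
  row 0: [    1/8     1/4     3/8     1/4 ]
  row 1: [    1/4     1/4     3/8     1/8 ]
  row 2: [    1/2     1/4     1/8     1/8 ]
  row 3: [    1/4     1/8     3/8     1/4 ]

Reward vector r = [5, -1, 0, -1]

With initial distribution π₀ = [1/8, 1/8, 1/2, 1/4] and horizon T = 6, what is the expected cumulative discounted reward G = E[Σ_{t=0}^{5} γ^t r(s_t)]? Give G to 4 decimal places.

t=0: π = [0.1250, 0.1250, 0.5000, 0.2500], E[r] = 0.2500, γ^t·E[r] = 0.250000, running G = 0.250000
t=1: π = [0.3594, 0.2188, 0.2500, 0.1719], E[r] = 1.4063, γ^t·E[r] = 0.984375, running G = 1.234375
t=2: π = [0.2676, 0.2285, 0.3125, 0.1914], E[r] = 0.9180, γ^t·E[r] = 0.449805, running G = 1.684180
t=3: π = [0.2947, 0.2261, 0.2969, 0.1824], E[r] = 1.0649, γ^t·E[r] = 0.365275, running G = 2.049455
t=4: π = [0.2874, 0.2272, 0.3008, 0.1846], E[r] = 1.0251, γ^t·E[r] = 0.246123, running G = 2.295578
t=5: π = [0.2893, 0.2269, 0.2998, 0.1840], E[r] = 1.0354, γ^t·E[r] = 0.174026, running G = 2.469604

G = 2.4696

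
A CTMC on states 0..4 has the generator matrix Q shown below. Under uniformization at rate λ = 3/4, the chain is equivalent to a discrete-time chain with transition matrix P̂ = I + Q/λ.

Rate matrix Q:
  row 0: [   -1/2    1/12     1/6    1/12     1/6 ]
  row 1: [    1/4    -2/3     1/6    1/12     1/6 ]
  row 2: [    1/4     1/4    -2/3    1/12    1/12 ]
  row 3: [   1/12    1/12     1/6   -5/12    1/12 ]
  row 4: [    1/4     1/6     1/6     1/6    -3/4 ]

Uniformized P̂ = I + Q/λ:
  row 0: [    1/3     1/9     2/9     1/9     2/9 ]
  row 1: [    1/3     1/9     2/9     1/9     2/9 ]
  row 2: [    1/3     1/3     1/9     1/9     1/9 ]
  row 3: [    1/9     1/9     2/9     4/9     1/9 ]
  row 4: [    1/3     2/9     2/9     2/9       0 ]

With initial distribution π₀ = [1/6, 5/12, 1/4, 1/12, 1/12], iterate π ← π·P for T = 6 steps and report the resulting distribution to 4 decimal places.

π = [0.2910, 0.1718, 0.2000, 0.1909, 0.1463]

t=0: π = [0.1667, 0.4167, 0.2500, 0.0833, 0.0833]
t=1: π = [0.3148, 0.1759, 0.1944, 0.1481, 0.1667]
t=2: π = [0.3004, 0.1728, 0.2006, 0.1790, 0.1471]
t=3: π = [0.2936, 0.1720, 0.1999, 0.1871, 0.1473]
t=4: π = [0.2917, 0.1719, 0.2000, 0.1899, 0.1465]
t=5: π = [0.2911, 0.1718, 0.2000, 0.1907, 0.1464]
t=6: π = [0.2910, 0.1718, 0.2000, 0.1909, 0.1463]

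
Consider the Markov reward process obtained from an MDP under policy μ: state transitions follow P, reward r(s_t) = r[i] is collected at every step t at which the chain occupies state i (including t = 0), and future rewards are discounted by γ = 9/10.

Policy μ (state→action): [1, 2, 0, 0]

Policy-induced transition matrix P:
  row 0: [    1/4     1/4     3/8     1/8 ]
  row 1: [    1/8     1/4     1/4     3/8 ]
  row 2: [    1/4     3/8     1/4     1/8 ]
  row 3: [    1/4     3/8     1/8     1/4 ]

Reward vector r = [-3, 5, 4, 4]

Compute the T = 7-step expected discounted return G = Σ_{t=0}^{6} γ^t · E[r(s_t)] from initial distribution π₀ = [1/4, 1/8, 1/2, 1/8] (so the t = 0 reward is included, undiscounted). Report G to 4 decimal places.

t=0: π = [0.2500, 0.1250, 0.5000, 0.1250], E[r] = 2.3750, γ^t·E[r] = 2.375000, running G = 2.375000
t=1: π = [0.2344, 0.3281, 0.2656, 0.1719], E[r] = 2.6875, γ^t·E[r] = 2.418750, running G = 4.793750
t=2: π = [0.2090, 0.3047, 0.2578, 0.2285], E[r] = 2.8418, γ^t·E[r] = 2.301855, running G = 7.095605
t=3: π = [0.2119, 0.3108, 0.2476, 0.2297], E[r] = 2.8274, γ^t·E[r] = 2.061169, running G = 9.156775
t=4: π = [0.2112, 0.3097, 0.2478, 0.2314], E[r] = 2.8316, γ^t·E[r] = 1.857815, running G = 11.014590
t=5: π = [0.2113, 0.3099, 0.2475, 0.2313], E[r] = 2.8309, γ^t·E[r] = 1.671590, running G = 12.686180
t=6: π = [0.2113, 0.3099, 0.2475, 0.2314], E[r] = 2.8310, γ^t·E[r] = 1.504516, running G = 14.190696

G = 14.1907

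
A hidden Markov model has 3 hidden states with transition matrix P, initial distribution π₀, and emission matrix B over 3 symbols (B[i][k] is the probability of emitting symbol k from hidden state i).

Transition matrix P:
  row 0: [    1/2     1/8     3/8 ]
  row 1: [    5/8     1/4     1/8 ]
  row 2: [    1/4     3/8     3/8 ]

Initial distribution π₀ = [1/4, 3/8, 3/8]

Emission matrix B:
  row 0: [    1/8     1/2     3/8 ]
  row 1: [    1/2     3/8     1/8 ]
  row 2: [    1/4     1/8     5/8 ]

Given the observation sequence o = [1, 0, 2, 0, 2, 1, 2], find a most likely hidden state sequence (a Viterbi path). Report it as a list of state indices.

path = [0, 2, 2, 1, 0, 0, 2]

t=0: δ = [1.250e-01, 1.406e-01, 4.688e-02]  (obs o_0=1)
t=1: δ = [1.099e-02, 1.758e-02, 1.172e-02]  ψ = [1, 1, 0]  (obs o_1=0)
t=2: δ = [4.120e-03, 5.493e-04, 2.747e-03]  ψ = [1, 1, 2]  (obs o_2=2)
t=3: δ = [2.575e-04, 5.150e-04, 3.862e-04]  ψ = [0, 2, 0]  (obs o_3=0)
t=4: δ = [1.207e-04, 1.810e-05, 9.052e-05]  ψ = [1, 2, 2]  (obs o_4=2)
t=5: δ = [3.017e-05, 1.273e-05, 5.658e-06]  ψ = [0, 2, 0]  (obs o_5=1)
t=6: δ = [5.658e-06, 4.715e-07, 7.072e-06]  ψ = [0, 0, 0]  (obs o_6=2)
backtrack: best end state = 2; path = [0, 2, 2, 1, 0, 0, 2]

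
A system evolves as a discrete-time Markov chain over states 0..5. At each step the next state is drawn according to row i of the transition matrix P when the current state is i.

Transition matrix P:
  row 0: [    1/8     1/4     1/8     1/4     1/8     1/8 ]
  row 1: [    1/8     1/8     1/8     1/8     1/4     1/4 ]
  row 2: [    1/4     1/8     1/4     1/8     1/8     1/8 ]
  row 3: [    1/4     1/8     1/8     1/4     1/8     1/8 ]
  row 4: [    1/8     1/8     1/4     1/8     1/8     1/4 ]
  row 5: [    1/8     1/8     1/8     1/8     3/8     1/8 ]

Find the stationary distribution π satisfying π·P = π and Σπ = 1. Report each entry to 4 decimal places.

π = [0.1670, 0.1459, 0.1693, 0.1667, 0.1848, 0.1663]

Balance equations π_j = Σ_i π_i·P[i][j]:
  π_0 = 1/8·π_0 + 1/8·π_1 + 1/4·π_2 + 1/4·π_3 + 1/8·π_4 + 1/8·π_5
  π_1 = 1/4·π_0 + 1/8·π_1 + 1/8·π_2 + 1/8·π_3 + 1/8·π_4 + 1/8·π_5
  π_2 = 1/8·π_0 + 1/8·π_1 + 1/4·π_2 + 1/8·π_3 + 1/4·π_4 + 1/8·π_5
  π_3 = 1/4·π_0 + 1/8·π_1 + 1/8·π_2 + 1/4·π_3 + 1/8·π_4 + 1/8·π_5
  π_4 = 1/8·π_0 + 1/4·π_1 + 1/8·π_2 + 1/8·π_3 + 1/8·π_4 + 3/8·π_5
  normalize: π_0 + π_1 + π_2 + π_3 + π_4 + π_5 = 1
Solving the linear system gives exactly π = [253/1515, 221/1515, 359/2121, 1768/10605, 56/303, 84/505].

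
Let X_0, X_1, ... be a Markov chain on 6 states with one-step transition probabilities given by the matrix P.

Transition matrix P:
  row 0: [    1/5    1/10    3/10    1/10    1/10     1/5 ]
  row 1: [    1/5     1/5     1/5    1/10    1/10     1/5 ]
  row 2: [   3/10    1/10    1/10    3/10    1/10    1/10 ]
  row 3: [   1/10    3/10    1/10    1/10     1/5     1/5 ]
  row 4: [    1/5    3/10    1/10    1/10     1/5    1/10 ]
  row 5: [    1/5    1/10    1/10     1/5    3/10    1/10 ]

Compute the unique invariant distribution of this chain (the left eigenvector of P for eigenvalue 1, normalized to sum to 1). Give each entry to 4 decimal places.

Balance equations π_j = Σ_i π_i·P[i][j]:
  π_0 = 1/5·π_0 + 1/5·π_1 + 3/10·π_2 + 1/10·π_3 + 1/5·π_4 + 1/5·π_5
  π_1 = 1/10·π_0 + 1/5·π_1 + 1/10·π_2 + 3/10·π_3 + 3/10·π_4 + 1/10·π_5
  π_2 = 3/10·π_0 + 1/5·π_1 + 1/10·π_2 + 1/10·π_3 + 1/10·π_4 + 1/10·π_5
  π_3 = 1/10·π_0 + 1/10·π_1 + 3/10·π_2 + 1/10·π_3 + 1/10·π_4 + 1/5·π_5
  π_4 = 1/10·π_0 + 1/10·π_1 + 1/10·π_2 + 1/5·π_3 + 1/5·π_4 + 3/10·π_5
  normalize: π_0 + π_1 + π_2 + π_3 + π_4 + π_5 = 1
Solving the linear system gives exactly π = [5602/27853, 5003/27853, 4406/27853, 4092/27853, 4495/27853, 185/1211].

π = [0.2011, 0.1796, 0.1582, 0.1469, 0.1614, 0.1528]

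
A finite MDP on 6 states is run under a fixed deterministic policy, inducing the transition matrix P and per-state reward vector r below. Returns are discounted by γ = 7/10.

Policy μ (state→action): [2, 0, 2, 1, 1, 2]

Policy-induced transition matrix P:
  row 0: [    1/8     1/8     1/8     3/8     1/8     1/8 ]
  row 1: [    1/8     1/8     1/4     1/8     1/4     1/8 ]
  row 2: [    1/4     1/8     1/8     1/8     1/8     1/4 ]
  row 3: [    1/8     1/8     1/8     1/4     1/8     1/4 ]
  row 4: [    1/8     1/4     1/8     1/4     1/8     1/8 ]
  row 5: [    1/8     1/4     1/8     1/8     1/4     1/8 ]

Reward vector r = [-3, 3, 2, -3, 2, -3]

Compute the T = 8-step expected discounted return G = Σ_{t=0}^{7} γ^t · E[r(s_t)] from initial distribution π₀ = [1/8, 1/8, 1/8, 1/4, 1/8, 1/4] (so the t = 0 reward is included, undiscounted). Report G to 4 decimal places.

G = -1.9022

t=0: π = [0.1250, 0.1250, 0.1250, 0.2500, 0.1250, 0.2500], E[r] = -1.0000, γ^t·E[r] = -1.000000, running G = -1.000000
t=1: π = [0.1406, 0.1719, 0.1406, 0.2031, 0.1719, 0.1719], E[r] = -0.4063, γ^t·E[r] = -0.284375, running G = -1.284375
t=2: π = [0.1426, 0.1680, 0.1465, 0.2070, 0.1680, 0.1680], E[r] = -0.4199, γ^t·E[r] = -0.205762, running G = -1.490137
t=3: π = [0.1433, 0.1670, 0.1460, 0.2075, 0.1670, 0.1692], E[r] = -0.4331, γ^t·E[r] = -0.148555, running G = -1.638692
t=4: π = [0.1432, 0.1670, 0.1459, 0.2076, 0.1670, 0.1692], E[r] = -0.4334, γ^t·E[r] = -0.104055, running G = -1.742746
t=5: π = [0.1432, 0.1670, 0.1459, 0.2076, 0.1670, 0.1692], E[r] = -0.4333, γ^t·E[r] = -0.072828, running G = -1.815574
t=6: π = [0.1432, 0.1670, 0.1459, 0.2076, 0.1670, 0.1692], E[r] = -0.4333, γ^t·E[r] = -0.050979, running G = -1.866553
t=7: π = [0.1432, 0.1670, 0.1459, 0.2076, 0.1670, 0.1692], E[r] = -0.4333, γ^t·E[r] = -0.035685, running G = -1.902238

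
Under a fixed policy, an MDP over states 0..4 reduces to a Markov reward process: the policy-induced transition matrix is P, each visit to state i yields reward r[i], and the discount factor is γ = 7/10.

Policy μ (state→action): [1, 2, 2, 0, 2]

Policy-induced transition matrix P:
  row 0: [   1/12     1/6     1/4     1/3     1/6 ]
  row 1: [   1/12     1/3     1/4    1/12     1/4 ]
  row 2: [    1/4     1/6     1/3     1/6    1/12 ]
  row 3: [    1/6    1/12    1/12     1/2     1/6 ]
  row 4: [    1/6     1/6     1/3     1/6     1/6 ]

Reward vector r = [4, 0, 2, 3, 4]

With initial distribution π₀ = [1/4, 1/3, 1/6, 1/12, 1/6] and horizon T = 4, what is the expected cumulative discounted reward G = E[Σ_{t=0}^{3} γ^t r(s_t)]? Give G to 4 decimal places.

t=0: π = [0.2500, 0.3333, 0.1667, 0.0833, 0.1667], E[r] = 2.2500, γ^t·E[r] = 2.250000, running G = 2.250000
t=1: π = [0.1319, 0.2153, 0.2639, 0.2083, 0.1806], E[r] = 2.4028, γ^t·E[r] = 1.681944, running G = 3.931944
t=2: π = [0.1597, 0.1852, 0.2523, 0.2402, 0.1626], E[r] = 2.5145, γ^t·E[r] = 1.232089, running G = 5.164034
t=3: π = [0.1590, 0.1775, 0.2446, 0.2579, 0.1611], E[r] = 2.5429, γ^t·E[r] = 0.872222, running G = 6.036255

G = 6.0363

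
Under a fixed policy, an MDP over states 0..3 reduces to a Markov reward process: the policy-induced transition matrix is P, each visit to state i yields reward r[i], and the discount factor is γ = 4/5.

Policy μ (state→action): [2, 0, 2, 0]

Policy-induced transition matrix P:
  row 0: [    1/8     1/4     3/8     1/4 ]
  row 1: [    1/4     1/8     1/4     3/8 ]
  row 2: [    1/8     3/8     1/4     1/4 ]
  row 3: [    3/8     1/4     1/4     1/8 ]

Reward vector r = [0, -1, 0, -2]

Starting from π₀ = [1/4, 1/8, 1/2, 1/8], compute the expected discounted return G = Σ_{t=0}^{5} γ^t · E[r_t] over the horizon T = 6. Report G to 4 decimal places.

t=0: π = [0.2500, 0.1250, 0.5000, 0.1250], E[r] = -0.3750, γ^t·E[r] = -0.375000, running G = -0.375000
t=1: π = [0.1719, 0.2969, 0.2813, 0.2500], E[r] = -0.7969, γ^t·E[r] = -0.637500, running G = -1.012500
t=2: π = [0.2246, 0.2480, 0.2715, 0.2559], E[r] = -0.7598, γ^t·E[r] = -0.486250, running G = -1.498750
t=3: π = [0.2200, 0.2529, 0.2781, 0.2490], E[r] = -0.7510, γ^t·E[r] = -0.384500, running G = -1.883250
t=4: π = [0.2189, 0.2531, 0.2775, 0.2505], E[r] = -0.7541, γ^t·E[r] = -0.308888, running G = -2.192138
t=5: π = [0.2193, 0.2530, 0.2774, 0.2503], E[r] = -0.7537, γ^t·E[r] = -0.246975, running G = -2.439113

G = -2.4391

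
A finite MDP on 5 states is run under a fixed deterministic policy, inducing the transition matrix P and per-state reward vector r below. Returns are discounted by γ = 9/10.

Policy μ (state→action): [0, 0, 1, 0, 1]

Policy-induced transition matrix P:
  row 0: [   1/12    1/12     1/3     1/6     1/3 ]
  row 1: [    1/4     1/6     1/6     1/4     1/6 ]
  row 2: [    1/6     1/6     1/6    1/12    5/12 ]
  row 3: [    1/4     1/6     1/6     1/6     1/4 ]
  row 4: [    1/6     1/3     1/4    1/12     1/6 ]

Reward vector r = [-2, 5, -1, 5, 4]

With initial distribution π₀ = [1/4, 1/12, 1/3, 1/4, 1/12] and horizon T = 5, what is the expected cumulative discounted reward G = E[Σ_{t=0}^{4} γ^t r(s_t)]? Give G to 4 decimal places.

t=0: π = [0.2500, 0.0833, 0.3333, 0.2500, 0.0833], E[r] = 1.1667, γ^t·E[r] = 1.166667, running G = 1.166667
t=1: π = [0.1736, 0.1597, 0.2153, 0.1389, 0.3125], E[r] = 2.1806, γ^t·E[r] = 1.962500, running G = 3.129167
t=2: π = [0.1771, 0.2043, 0.2216, 0.1360, 0.2610], E[r] = 2.1696, γ^t·E[r] = 1.757344, running G = 4.886510
t=3: π = [0.1803, 0.1954, 0.2179, 0.1435, 0.2629], E[r] = 2.1676, γ^t·E[r] = 1.580203, running G = 6.466714
t=4: π = [0.1799, 0.1955, 0.2186, 0.1429, 0.2631], E[r] = 2.1659, γ^t·E[r] = 1.421067, running G = 7.887781

G = 7.8878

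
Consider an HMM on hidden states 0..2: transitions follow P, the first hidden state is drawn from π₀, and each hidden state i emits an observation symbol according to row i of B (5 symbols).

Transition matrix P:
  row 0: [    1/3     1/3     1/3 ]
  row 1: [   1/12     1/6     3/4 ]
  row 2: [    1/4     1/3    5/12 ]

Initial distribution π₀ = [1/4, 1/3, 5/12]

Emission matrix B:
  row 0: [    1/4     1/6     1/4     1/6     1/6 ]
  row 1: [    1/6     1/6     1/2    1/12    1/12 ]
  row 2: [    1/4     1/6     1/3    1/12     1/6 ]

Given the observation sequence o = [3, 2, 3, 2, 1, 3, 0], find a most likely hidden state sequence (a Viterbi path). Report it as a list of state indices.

path = [0, 1, 2, 1, 2, 1, 2]

t=0: δ = [4.167e-02, 2.778e-02, 3.472e-02]  (obs o_0=3)
t=1: δ = [3.472e-03, 6.944e-03, 6.944e-03]  ψ = [0, 0, 1]  (obs o_1=2)
t=2: δ = [2.894e-04, 1.929e-04, 4.340e-04]  ψ = [2, 2, 1]  (obs o_2=3)
t=3: δ = [2.713e-05, 7.234e-05, 6.028e-05]  ψ = [2, 2, 2]  (obs o_3=2)
t=4: δ = [2.512e-06, 3.349e-06, 9.042e-06]  ψ = [2, 2, 1]  (obs o_4=1)
t=5: δ = [3.768e-07, 2.512e-07, 3.140e-07]  ψ = [2, 2, 2]  (obs o_5=3)
t=6: δ = [3.140e-08, 2.093e-08, 4.710e-08]  ψ = [0, 0, 1]  (obs o_6=0)
backtrack: best end state = 2; path = [0, 1, 2, 1, 2, 1, 2]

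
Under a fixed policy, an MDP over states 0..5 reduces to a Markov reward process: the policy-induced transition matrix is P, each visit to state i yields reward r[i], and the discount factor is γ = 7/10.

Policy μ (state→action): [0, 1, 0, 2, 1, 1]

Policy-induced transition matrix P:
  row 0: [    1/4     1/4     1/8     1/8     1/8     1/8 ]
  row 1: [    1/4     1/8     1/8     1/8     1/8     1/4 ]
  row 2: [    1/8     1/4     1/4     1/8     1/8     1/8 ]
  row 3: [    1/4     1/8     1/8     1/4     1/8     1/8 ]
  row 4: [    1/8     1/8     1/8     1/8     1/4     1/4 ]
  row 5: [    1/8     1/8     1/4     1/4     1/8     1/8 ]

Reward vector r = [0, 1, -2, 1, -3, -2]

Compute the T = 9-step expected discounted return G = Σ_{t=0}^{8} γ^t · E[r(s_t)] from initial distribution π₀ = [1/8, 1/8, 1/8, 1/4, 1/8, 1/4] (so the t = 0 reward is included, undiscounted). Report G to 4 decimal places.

t=0: π = [0.1250, 0.1250, 0.1250, 0.2500, 0.1250, 0.2500], E[r] = -0.7500, γ^t·E[r] = -0.750000, running G = -0.750000
t=1: π = [0.1875, 0.1563, 0.1719, 0.1875, 0.1406, 0.1563], E[r] = -0.7344, γ^t·E[r] = -0.514063, running G = -1.264063
t=2: π = [0.1914, 0.1699, 0.1660, 0.1680, 0.1426, 0.1621], E[r] = -0.7461, γ^t·E[r] = -0.365586, running G = -1.629648
t=3: π = [0.1912, 0.1697, 0.1660, 0.1663, 0.1428, 0.1641], E[r] = -0.7527, γ^t·E[r] = -0.258171, running G = -1.887820
t=4: π = [0.1909, 0.1696, 0.1663, 0.1663, 0.1429, 0.1641], E[r] = -0.7533, γ^t·E[r] = -0.180859, running G = -2.068679
t=5: π = [0.1909, 0.1696, 0.1663, 0.1663, 0.1429, 0.1641], E[r] = -0.7533, γ^t·E[r] = -0.126613, running G = -2.195292
t=6: π = [0.1908, 0.1696, 0.1663, 0.1663, 0.1429, 0.1641], E[r] = -0.7533, γ^t·E[r] = -0.088631, running G = -2.283923
t=7: π = [0.1908, 0.1696, 0.1663, 0.1663, 0.1429, 0.1641], E[r] = -0.7533, γ^t·E[r] = -0.062041, running G = -2.345964
t=8: π = [0.1908, 0.1696, 0.1663, 0.1663, 0.1429, 0.1641], E[r] = -0.7533, γ^t·E[r] = -0.043429, running G = -2.389393

G = -2.3894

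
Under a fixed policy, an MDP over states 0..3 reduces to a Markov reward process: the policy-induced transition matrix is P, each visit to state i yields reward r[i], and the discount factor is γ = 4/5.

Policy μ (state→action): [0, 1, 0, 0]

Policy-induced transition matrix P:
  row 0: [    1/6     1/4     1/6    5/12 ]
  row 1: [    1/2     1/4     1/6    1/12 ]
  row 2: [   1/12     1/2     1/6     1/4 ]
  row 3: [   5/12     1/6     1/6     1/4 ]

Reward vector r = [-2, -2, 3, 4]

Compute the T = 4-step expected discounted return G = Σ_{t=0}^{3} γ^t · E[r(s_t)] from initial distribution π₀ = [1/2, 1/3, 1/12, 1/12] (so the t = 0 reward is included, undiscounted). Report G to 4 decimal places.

t=0: π = [0.5000, 0.3333, 0.0833, 0.0833], E[r] = -1.0833, γ^t·E[r] = -1.083333, running G = -1.083333
t=1: π = [0.2917, 0.2639, 0.1667, 0.2778], E[r] = 0.5000, γ^t·E[r] = 0.400000, running G = -0.683333
t=2: π = [0.3102, 0.2685, 0.1667, 0.2546], E[r] = 0.3611, γ^t·E[r] = 0.231111, running G = -0.452222
t=3: π = [0.3059, 0.2704, 0.1667, 0.2569], E[r] = 0.3750, γ^t·E[r] = 0.192000, running G = -0.260222

G = -0.2602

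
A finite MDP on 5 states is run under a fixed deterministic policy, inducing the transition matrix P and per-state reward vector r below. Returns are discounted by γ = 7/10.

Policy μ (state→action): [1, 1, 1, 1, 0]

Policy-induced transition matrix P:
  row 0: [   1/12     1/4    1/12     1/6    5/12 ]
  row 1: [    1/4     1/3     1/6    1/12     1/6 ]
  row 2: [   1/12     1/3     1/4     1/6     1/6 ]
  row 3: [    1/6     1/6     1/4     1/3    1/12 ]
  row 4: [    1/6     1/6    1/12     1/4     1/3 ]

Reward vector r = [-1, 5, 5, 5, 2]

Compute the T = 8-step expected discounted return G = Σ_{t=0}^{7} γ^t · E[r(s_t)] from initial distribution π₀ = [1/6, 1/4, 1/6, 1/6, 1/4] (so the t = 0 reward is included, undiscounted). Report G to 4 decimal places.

t=0: π = [0.1667, 0.2500, 0.1667, 0.1667, 0.2500], E[r] = 3.2500, γ^t·E[r] = 3.250000, running G = 3.250000
t=1: π = [0.1597, 0.2500, 0.1597, 0.1944, 0.2361], E[r] = 3.3333, γ^t·E[r] = 2.333333, running G = 5.583333
t=2: π = [0.1609, 0.2483, 0.1632, 0.1979, 0.2297], E[r] = 3.3455, γ^t·E[r] = 1.639288, running G = 7.222622
t=3: π = [0.1603, 0.2486, 0.1642, 0.1981, 0.2287], E[r] = 3.3519, γ^t·E[r] = 1.149685, running G = 8.372307
t=4: π = [0.1603, 0.2488, 0.1644, 0.1980, 0.2284], E[r] = 3.3529, γ^t·E[r] = 0.805026, running G = 9.177332
t=5: π = [0.1603, 0.2489, 0.1645, 0.1980, 0.2283], E[r] = 3.3530, γ^t·E[r] = 0.563546, running G = 9.740878
t=6: π = [0.1603, 0.2489, 0.1645, 0.1979, 0.2283], E[r] = 3.3530, γ^t·E[r] = 0.394481, running G = 10.135360
t=7: π = [0.1603, 0.2489, 0.1645, 0.1979, 0.2283], E[r] = 3.3530, γ^t·E[r] = 0.276136, running G = 10.411496

G = 10.4115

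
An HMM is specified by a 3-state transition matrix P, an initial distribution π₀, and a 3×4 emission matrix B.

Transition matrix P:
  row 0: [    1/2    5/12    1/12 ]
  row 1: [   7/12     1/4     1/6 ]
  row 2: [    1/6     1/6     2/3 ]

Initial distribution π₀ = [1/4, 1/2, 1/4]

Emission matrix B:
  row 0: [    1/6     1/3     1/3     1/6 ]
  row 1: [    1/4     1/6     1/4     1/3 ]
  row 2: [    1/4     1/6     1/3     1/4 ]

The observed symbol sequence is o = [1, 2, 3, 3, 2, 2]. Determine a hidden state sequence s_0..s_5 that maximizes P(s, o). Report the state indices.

t=0: δ = [8.333e-02, 8.333e-02, 4.167e-02]  (obs o_0=1)
t=1: δ = [1.620e-02, 8.681e-03, 9.259e-03]  ψ = [1, 0, 2]  (obs o_1=2)
t=2: δ = [1.350e-03, 2.251e-03, 1.543e-03]  ψ = [0, 0, 2]  (obs o_2=3)
t=3: δ = [2.188e-04, 1.875e-04, 2.572e-04]  ψ = [1, 0, 2]  (obs o_3=3)
t=4: δ = [3.647e-05, 2.279e-05, 5.716e-05]  ψ = [0, 0, 2]  (obs o_4=2)
t=5: δ = [6.078e-06, 3.799e-06, 1.270e-05]  ψ = [0, 0, 2]  (obs o_5=2)
backtrack: best end state = 2; path = [2, 2, 2, 2, 2, 2]

path = [2, 2, 2, 2, 2, 2]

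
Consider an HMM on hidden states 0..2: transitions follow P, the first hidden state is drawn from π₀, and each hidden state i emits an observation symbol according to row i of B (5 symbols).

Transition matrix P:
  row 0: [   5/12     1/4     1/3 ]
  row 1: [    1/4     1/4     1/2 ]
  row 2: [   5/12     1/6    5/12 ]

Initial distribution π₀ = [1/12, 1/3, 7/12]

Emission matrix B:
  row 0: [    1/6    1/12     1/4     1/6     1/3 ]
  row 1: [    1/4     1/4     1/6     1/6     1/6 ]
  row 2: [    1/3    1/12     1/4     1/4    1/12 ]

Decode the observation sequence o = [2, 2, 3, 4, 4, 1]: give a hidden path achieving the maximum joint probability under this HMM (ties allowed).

t=0: δ = [2.083e-02, 5.556e-02, 1.458e-01]  (obs o_0=2)
t=1: δ = [1.519e-02, 4.051e-03, 1.519e-02]  ψ = [2, 2, 2]  (obs o_1=2)
t=2: δ = [1.055e-03, 6.330e-04, 1.582e-03]  ψ = [0, 0, 2]  (obs o_2=3)
t=3: δ = [2.198e-04, 4.396e-05, 5.494e-05]  ψ = [2, 0, 2]  (obs o_3=4)
t=4: δ = [3.052e-05, 9.157e-06, 6.105e-06]  ψ = [0, 0, 0]  (obs o_4=4)
t=5: δ = [1.060e-06, 1.908e-06, 8.479e-07]  ψ = [0, 0, 0]  (obs o_5=1)
backtrack: best end state = 1; path = [2, 2, 2, 0, 0, 1]

path = [2, 2, 2, 0, 0, 1]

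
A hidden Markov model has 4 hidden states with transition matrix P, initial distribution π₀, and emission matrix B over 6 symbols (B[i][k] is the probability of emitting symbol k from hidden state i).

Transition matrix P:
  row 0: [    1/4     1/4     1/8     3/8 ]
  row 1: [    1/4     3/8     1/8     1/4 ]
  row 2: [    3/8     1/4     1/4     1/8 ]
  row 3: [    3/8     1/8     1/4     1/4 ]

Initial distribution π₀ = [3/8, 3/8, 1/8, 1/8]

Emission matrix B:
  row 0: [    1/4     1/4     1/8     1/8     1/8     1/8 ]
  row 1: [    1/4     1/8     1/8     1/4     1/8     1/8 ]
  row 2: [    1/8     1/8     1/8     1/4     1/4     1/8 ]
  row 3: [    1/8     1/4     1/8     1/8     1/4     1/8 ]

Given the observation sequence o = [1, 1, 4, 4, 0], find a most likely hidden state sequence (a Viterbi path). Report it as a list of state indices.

path = [0, 3, 0, 3, 0]

t=0: δ = [9.375e-02, 4.688e-02, 1.562e-02, 3.125e-02]  (obs o_0=1)
t=1: δ = [5.859e-03, 2.930e-03, 1.465e-03, 8.789e-03]  ψ = [0, 0, 0, 0]  (obs o_1=1)
t=2: δ = [4.120e-04, 1.831e-04, 5.493e-04, 5.493e-04]  ψ = [3, 0, 3, 0]  (obs o_2=4)
t=3: δ = [2.575e-05, 1.717e-05, 3.433e-05, 3.862e-05]  ψ = [2, 2, 2, 0]  (obs o_3=4)
t=4: δ = [3.621e-06, 2.146e-06, 1.207e-06, 1.207e-06]  ψ = [3, 2, 3, 0]  (obs o_4=0)
backtrack: best end state = 0; path = [0, 3, 0, 3, 0]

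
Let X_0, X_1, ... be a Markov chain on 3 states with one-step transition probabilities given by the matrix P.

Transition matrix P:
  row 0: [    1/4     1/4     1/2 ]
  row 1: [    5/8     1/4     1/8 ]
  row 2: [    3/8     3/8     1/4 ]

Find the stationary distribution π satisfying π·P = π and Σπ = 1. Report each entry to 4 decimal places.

π = [0.3976, 0.2892, 0.3133]

Balance equations π_j = Σ_i π_i·P[i][j]:
  π_0 = 1/4·π_0 + 5/8·π_1 + 3/8·π_2
  π_1 = 1/4·π_0 + 1/4·π_1 + 3/8·π_2
  normalize: π_0 + π_1 + π_2 = 1
Solving the linear system gives exactly π = [33/83, 24/83, 26/83].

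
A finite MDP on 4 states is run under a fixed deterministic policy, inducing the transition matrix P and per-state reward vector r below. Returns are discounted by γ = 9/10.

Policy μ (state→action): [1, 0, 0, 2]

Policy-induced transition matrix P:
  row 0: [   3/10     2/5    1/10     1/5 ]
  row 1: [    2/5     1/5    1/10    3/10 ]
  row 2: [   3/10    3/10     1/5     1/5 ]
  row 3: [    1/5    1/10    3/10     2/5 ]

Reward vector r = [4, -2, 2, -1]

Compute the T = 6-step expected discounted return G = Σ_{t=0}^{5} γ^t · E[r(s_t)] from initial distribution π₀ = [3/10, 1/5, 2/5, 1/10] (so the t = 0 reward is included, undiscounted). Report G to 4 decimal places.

t=0: π = [0.3000, 0.2000, 0.4000, 0.1000], E[r] = 1.5000, γ^t·E[r] = 1.500000, running G = 1.500000
t=1: π = [0.3100, 0.2900, 0.1600, 0.2400], E[r] = 0.7400, γ^t·E[r] = 0.666000, running G = 2.166000
t=2: π = [0.3050, 0.2540, 0.1640, 0.2770], E[r] = 0.7630, γ^t·E[r] = 0.618030, running G = 2.784030
t=3: π = [0.2977, 0.2497, 0.1718, 0.2808], E[r] = 0.7542, γ^t·E[r] = 0.549812, running G = 3.333842
t=4: π = [0.2969, 0.2486, 0.1733, 0.2811], E[r] = 0.7558, γ^t·E[r] = 0.495900, running G = 3.829742
t=5: π = [0.2968, 0.2486, 0.1736, 0.2811], E[r] = 0.7558, γ^t·E[r] = 0.446314, running G = 4.276055

G = 4.2761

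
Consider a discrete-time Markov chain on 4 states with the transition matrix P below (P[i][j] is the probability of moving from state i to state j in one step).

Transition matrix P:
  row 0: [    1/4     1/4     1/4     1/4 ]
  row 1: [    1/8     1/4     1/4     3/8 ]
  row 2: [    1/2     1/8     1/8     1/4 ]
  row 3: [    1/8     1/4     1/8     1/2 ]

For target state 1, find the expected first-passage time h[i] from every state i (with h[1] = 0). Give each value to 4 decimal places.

First-step conditioning: h[1] = 0; for i ≠ 1, h[i] = 1 + Σ_k P[i][k]·h[k].
  h[0] = 1 + 1/4·h[0] + 1/4·h[2] + 1/4·h[3]
  h[2] = 1 + 1/2·h[0] + 1/8·h[2] + 1/4·h[3]
  h[3] = 1 + 1/8·h[0] + 1/8·h[2] + 1/2·h[3]
Solving the 3×3 linear system over states ≠ 1 gives exactly h = [216/49, 0, 240/49, 212/49] (h[1] = 0 is the target).

h = [4.4082, 0.0000, 4.8980, 4.3265]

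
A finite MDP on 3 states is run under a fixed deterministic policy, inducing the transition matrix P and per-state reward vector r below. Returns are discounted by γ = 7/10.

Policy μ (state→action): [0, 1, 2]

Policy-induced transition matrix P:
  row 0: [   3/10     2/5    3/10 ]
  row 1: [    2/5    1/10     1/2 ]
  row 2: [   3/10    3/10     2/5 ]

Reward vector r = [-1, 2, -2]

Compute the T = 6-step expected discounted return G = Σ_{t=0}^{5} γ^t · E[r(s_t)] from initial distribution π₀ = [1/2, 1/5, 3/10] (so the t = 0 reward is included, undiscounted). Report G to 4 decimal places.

G = -1.7176

t=0: π = [0.5000, 0.2000, 0.3000], E[r] = -0.7000, γ^t·E[r] = -0.700000, running G = -0.700000
t=1: π = [0.3200, 0.3100, 0.3700], E[r] = -0.4400, γ^t·E[r] = -0.308000, running G = -1.008000
t=2: π = [0.3310, 0.2700, 0.3990], E[r] = -0.5890, γ^t·E[r] = -0.288610, running G = -1.296610
t=3: π = [0.3270, 0.2791, 0.3939], E[r] = -0.5566, γ^t·E[r] = -0.190914, running G = -1.487524
t=4: π = [0.3279, 0.2769, 0.3952], E[r] = -0.5646, γ^t·E[r] = -0.135553, running G = -1.623077
t=5: π = [0.3277, 0.2774, 0.3949], E[r] = -0.5627, γ^t·E[r] = -0.094565, running G = -1.717642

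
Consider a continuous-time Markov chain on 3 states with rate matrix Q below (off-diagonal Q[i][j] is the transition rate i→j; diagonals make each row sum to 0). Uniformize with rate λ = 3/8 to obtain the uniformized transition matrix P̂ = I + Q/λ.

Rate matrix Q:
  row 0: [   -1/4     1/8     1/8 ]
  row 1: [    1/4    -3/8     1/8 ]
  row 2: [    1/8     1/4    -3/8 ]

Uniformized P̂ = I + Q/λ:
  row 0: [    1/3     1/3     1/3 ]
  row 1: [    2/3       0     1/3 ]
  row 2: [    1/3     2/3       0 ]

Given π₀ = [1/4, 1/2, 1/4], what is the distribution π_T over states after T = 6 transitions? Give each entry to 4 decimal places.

t=0: π = [0.2500, 0.5000, 0.2500]
t=1: π = [0.5000, 0.2500, 0.2500]
t=2: π = [0.4167, 0.3333, 0.2500]
t=3: π = [0.4444, 0.3056, 0.2500]
t=4: π = [0.4352, 0.3148, 0.2500]
t=5: π = [0.4383, 0.3117, 0.2500]
t=6: π = [0.4372, 0.3128, 0.2500]

π = [0.4372, 0.3128, 0.2500]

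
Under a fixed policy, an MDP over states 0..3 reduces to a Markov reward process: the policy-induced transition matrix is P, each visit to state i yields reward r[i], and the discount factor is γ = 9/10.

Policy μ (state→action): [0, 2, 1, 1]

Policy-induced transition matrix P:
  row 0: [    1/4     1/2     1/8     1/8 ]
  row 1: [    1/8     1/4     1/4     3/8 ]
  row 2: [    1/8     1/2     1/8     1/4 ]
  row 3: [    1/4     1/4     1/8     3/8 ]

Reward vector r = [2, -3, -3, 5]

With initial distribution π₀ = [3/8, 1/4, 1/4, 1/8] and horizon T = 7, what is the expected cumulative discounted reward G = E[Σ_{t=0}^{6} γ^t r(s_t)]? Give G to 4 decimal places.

t=0: π = [0.3750, 0.2500, 0.2500, 0.1250], E[r] = -0.1250, γ^t·E[r] = -0.125000, running G = -0.125000
t=1: π = [0.1875, 0.4063, 0.1563, 0.2500], E[r] = -0.0625, γ^t·E[r] = -0.056250, running G = -0.181250
t=2: π = [0.1797, 0.3359, 0.1758, 0.3086], E[r] = 0.3672, γ^t·E[r] = 0.297422, running G = 0.116172
t=3: π = [0.1860, 0.3389, 0.1670, 0.3081], E[r] = 0.3950, γ^t·E[r] = 0.287969, running G = 0.404141
t=4: π = [0.1868, 0.3383, 0.1674, 0.3076], E[r] = 0.3948, γ^t·E[r] = 0.259012, running G = 0.663153
t=5: π = [0.1868, 0.3385, 0.1673, 0.3074], E[r] = 0.3931, γ^t·E[r] = 0.232120, running G = 0.895273
t=6: π = [0.1868, 0.3385, 0.1673, 0.3074], E[r] = 0.3930, γ^t·E[r] = 0.208850, running G = 1.104123

G = 1.1041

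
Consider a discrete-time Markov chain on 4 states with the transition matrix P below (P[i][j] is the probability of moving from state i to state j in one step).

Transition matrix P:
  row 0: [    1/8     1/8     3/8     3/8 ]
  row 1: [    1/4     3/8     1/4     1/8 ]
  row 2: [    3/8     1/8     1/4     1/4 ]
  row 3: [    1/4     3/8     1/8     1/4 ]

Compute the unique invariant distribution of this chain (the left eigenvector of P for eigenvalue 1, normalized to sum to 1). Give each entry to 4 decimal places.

π = [0.2500, 0.2500, 0.2500, 0.2500]

Balance equations π_j = Σ_i π_i·P[i][j]:
  π_0 = 1/8·π_0 + 1/4·π_1 + 3/8·π_2 + 1/4·π_3
  π_1 = 1/8·π_0 + 3/8·π_1 + 1/8·π_2 + 3/8·π_3
  π_2 = 3/8·π_0 + 1/4·π_1 + 1/4·π_2 + 1/8·π_3
  normalize: π_0 + π_1 + π_2 + π_3 = 1
Solving the linear system gives exactly π = [1/4, 1/4, 1/4, 1/4].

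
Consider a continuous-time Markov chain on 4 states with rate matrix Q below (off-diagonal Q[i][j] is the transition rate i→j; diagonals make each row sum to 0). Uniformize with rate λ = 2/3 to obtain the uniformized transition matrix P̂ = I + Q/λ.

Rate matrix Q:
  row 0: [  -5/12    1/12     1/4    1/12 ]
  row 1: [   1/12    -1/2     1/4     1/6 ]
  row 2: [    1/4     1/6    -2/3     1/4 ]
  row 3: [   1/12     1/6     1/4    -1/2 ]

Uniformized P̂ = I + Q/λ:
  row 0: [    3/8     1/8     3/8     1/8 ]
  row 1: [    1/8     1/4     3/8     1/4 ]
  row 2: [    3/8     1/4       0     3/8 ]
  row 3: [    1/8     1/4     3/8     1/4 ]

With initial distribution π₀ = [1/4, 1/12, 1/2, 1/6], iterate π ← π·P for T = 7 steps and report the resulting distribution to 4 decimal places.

t=0: π = [0.2500, 0.0833, 0.5000, 0.1667]
t=1: π = [0.3125, 0.2188, 0.1875, 0.2813]
t=2: π = [0.2500, 0.2109, 0.3047, 0.2344]
t=3: π = [0.2637, 0.2188, 0.2607, 0.2568]
t=4: π = [0.2561, 0.2170, 0.2772, 0.2496]
t=5: π = [0.2583, 0.2180, 0.2710, 0.2526]
t=6: π = [0.2573, 0.2177, 0.2734, 0.2516]
t=7: π = [0.2577, 0.2178, 0.2725, 0.2520]

π = [0.2577, 0.2178, 0.2725, 0.2520]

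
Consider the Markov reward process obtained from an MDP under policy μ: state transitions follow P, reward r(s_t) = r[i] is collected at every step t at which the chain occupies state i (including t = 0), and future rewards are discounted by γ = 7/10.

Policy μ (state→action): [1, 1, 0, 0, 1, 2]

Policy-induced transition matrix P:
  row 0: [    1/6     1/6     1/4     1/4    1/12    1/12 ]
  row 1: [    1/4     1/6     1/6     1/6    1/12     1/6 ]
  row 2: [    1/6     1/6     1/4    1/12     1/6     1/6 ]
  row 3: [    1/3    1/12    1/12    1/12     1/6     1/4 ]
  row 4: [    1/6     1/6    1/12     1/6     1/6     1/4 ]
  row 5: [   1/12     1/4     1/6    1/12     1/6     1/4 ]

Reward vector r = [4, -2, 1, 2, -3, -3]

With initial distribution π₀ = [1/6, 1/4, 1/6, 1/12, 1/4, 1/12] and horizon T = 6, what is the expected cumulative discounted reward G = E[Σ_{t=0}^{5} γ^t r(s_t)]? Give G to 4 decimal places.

G = -0.6639

t=0: π = [0.1667, 0.2500, 0.1667, 0.0833, 0.2500, 0.0833], E[r] = -0.5000, γ^t·E[r] = -0.500000, running G = -0.500000
t=1: π = [0.1944, 0.1667, 0.1667, 0.1528, 0.1319, 0.1875], E[r] = -0.0417, γ^t·E[r] = -0.029167, running G = -0.529167
t=2: π = [0.1904, 0.1696, 0.1730, 0.1406, 0.1366, 0.1898], E[r] = -0.1024, γ^t·E[r] = -0.050191, running G = -0.579358
t=3: π = [0.1884, 0.1708, 0.1739, 0.1406, 0.1367, 0.1897], E[r] = -0.1120, γ^t·E[r] = -0.038425, running G = -0.617783
t=4: π = [0.1885, 0.1708, 0.1738, 0.1404, 0.1367, 0.1899], E[r] = -0.1128, γ^t·E[r] = -0.027092, running G = -0.644875
t=5: π = [0.1885, 0.1708, 0.1738, 0.1404, 0.1367, 0.1899], E[r] = -0.1130, γ^t·E[r] = -0.018991, running G = -0.663866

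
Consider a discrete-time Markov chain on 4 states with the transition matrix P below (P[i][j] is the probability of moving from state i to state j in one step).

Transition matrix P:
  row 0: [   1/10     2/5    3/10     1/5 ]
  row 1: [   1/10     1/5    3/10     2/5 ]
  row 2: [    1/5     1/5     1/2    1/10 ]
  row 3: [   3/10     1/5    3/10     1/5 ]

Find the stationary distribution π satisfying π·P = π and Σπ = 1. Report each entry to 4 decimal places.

π = [0.1794, 0.2359, 0.3750, 0.2097]

Balance equations π_j = Σ_i π_i·P[i][j]:
  π_0 = 1/10·π_0 + 1/10·π_1 + 1/5·π_2 + 3/10·π_3
  π_1 = 2/5·π_0 + 1/5·π_1 + 1/5·π_2 + 1/5·π_3
  π_2 = 3/10·π_0 + 3/10·π_1 + 1/2·π_2 + 3/10·π_3
  normalize: π_0 + π_1 + π_2 + π_3 = 1
Solving the linear system gives exactly π = [89/496, 117/496, 3/8, 13/62].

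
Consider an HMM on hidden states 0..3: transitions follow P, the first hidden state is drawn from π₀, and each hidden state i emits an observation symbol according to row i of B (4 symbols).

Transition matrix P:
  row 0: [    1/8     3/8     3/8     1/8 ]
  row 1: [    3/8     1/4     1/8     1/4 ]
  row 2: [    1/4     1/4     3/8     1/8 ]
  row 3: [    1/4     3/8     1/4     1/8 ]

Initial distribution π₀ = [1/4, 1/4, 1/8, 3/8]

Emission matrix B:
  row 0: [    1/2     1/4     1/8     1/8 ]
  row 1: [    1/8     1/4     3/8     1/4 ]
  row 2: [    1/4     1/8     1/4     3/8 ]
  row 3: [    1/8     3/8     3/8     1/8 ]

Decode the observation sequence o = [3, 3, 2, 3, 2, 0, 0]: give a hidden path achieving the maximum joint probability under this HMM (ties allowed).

path = [2, 2, 2, 2, 1, 0, 2]

t=0: δ = [3.125e-02, 6.250e-02, 4.688e-02, 4.688e-02]  (obs o_0=3)
t=1: δ = [2.930e-03, 4.395e-03, 6.592e-03, 1.953e-03]  ψ = [1, 3, 2, 1]  (obs o_1=3)
t=2: δ = [2.060e-04, 6.180e-04, 6.180e-04, 4.120e-04]  ψ = [1, 2, 2, 1]  (obs o_2=2)
t=3: δ = [2.897e-05, 3.862e-05, 8.690e-05, 1.931e-05]  ψ = [1, 1, 2, 1]  (obs o_3=3)
t=4: δ = [2.716e-06, 8.147e-06, 8.147e-06, 4.074e-06]  ψ = [2, 2, 2, 2]  (obs o_4=2)
t=5: δ = [1.528e-06, 2.546e-07, 7.638e-07, 2.546e-07]  ψ = [1, 1, 2, 1]  (obs o_5=0)
t=6: δ = [9.548e-08, 7.161e-08, 1.432e-07, 2.387e-08]  ψ = [0, 0, 0, 0]  (obs o_6=0)
backtrack: best end state = 2; path = [2, 2, 2, 2, 1, 0, 2]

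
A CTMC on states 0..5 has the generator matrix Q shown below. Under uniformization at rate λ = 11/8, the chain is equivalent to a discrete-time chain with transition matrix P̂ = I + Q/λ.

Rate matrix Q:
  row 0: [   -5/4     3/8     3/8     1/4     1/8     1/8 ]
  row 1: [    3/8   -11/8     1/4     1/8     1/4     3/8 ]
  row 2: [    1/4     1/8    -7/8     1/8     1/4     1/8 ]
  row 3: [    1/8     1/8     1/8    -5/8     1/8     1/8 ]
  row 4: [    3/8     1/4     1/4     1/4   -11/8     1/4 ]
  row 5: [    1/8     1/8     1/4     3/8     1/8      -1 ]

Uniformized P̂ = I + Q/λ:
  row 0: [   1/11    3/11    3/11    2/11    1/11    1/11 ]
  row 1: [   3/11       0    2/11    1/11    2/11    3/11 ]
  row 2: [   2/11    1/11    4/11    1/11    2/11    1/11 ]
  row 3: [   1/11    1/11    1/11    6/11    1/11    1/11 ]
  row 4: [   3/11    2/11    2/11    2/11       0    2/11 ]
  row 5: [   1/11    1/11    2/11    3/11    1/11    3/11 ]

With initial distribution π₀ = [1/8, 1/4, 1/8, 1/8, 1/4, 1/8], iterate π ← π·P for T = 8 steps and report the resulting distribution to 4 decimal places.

π = [0.1516, 0.1178, 0.2102, 0.2602, 0.1107, 0.1496]

t=0: π = [0.1250, 0.2500, 0.1250, 0.1250, 0.2500, 0.1250]
t=1: π = [0.1932, 0.1136, 0.2045, 0.2045, 0.1023, 0.1818]
t=2: π = [0.1488, 0.1250, 0.2180, 0.2438, 0.1105, 0.1539]
t=3: π = [0.1535, 0.1166, 0.2128, 0.2533, 0.1120, 0.1517]
t=4: π = [0.1518, 0.1184, 0.2114, 0.2578, 0.1107, 0.1499]
t=5: π = [0.1518, 0.1178, 0.2106, 0.2592, 0.1108, 0.1497]
t=6: π = [0.1516, 0.1179, 0.2104, 0.2598, 0.1107, 0.1496]
t=7: π = [0.1516, 0.1178, 0.2102, 0.2601, 0.1107, 0.1496]
t=8: π = [0.1516, 0.1178, 0.2102, 0.2602, 0.1107, 0.1496]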